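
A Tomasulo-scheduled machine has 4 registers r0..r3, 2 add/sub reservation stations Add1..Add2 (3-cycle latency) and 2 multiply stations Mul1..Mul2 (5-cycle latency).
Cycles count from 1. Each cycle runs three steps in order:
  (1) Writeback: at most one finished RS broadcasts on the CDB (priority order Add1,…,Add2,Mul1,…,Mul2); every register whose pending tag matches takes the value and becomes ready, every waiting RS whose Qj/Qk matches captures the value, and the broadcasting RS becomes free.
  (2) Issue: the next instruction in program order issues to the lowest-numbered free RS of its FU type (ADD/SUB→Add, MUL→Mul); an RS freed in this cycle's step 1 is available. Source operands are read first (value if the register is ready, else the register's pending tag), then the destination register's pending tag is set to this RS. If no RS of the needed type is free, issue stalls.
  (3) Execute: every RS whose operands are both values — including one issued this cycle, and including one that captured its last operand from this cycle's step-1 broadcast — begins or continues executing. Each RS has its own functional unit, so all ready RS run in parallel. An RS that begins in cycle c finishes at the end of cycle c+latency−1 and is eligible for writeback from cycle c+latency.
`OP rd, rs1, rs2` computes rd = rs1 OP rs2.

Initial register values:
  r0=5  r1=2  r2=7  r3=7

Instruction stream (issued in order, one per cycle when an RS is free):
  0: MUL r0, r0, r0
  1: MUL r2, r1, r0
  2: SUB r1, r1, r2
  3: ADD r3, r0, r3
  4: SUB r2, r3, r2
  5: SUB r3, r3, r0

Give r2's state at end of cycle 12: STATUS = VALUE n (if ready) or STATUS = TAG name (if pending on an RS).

STATUS = TAG Add2

cycle 1: issue MUL r0<-Mul1 // r0:Mul1,r1:2,r2:7,r3:7
cycle 2: issue MUL r2<-Mul2 // r0:Mul1,r1:2,r2:Mul2,r3:7
cycle 3: issue SUB r1<-Add1 // r0:Mul1,r1:Add1,r2:Mul2,r3:7
cycle 4: issue ADD r3<-Add2 // r0:Mul1,r1:Add1,r2:Mul2,r3:Add2
cycle 5: stall // r0:Mul1,r1:Add1,r2:Mul2,r3:Add2
cycle 6: CDB Mul1=25; stall // r0:25,r1:Add1,r2:Mul2,r3:Add2
cycle 7: stall // r0:25,r1:Add1,r2:Mul2,r3:Add2
cycle 8: stall // r0:25,r1:Add1,r2:Mul2,r3:Add2
cycle 9: CDB Add2=32; issue SUB r2<-Add2 // r0:25,r1:Add1,r2:Add2,r3:32
cycle 10: stall // r0:25,r1:Add1,r2:Add2,r3:32
cycle 11: CDB Mul2=50; stall // r0:25,r1:Add1,r2:Add2,r3:32
cycle 12: stall // r0:25,r1:Add1,r2:Add2,r3:32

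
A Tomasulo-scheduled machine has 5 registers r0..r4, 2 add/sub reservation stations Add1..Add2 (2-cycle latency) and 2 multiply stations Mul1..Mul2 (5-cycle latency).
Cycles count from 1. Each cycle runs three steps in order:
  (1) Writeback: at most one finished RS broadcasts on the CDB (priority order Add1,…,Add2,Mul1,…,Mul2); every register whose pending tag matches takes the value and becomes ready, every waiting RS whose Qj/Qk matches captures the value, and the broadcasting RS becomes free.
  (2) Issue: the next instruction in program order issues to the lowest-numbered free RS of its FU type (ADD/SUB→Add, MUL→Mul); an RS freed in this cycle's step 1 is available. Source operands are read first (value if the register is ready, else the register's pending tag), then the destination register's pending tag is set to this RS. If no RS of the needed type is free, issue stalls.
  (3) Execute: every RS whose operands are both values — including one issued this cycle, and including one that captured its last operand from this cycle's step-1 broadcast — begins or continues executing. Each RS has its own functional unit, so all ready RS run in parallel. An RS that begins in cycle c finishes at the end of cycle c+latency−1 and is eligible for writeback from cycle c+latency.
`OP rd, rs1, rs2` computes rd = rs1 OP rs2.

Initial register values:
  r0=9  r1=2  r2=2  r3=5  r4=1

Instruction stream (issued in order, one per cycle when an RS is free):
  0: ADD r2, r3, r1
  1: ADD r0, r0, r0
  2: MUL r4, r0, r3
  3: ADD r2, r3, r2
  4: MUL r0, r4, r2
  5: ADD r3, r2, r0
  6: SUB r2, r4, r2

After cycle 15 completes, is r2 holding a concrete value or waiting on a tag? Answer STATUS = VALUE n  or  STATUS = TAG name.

cycle 1: issue ADD r2<-Add1 // r0:9,r1:2,r2:Add1,r3:5,r4:1
cycle 2: issue ADD r0<-Add2 // r0:Add2,r1:2,r2:Add1,r3:5,r4:1
cycle 3: CDB Add1=7; issue MUL r4<-Mul1 // r0:Add2,r1:2,r2:7,r3:5,r4:Mul1
cycle 4: CDB Add2=18; issue ADD r2<-Add1 // r0:18,r1:2,r2:Add1,r3:5,r4:Mul1
cycle 5: issue MUL r0<-Mul2 // r0:Mul2,r1:2,r2:Add1,r3:5,r4:Mul1
cycle 6: CDB Add1=12; issue ADD r3<-Add1 // r0:Mul2,r1:2,r2:12,r3:Add1,r4:Mul1
cycle 7: issue SUB r2<-Add2 // r0:Mul2,r1:2,r2:Add2,r3:Add1,r4:Mul1
cycle 8: - // r0:Mul2,r1:2,r2:Add2,r3:Add1,r4:Mul1
cycle 9: CDB Mul1=90 // r0:Mul2,r1:2,r2:Add2,r3:Add1,r4:90
cycle 10: - // r0:Mul2,r1:2,r2:Add2,r3:Add1,r4:90
cycle 11: CDB Add2=78 // r0:Mul2,r1:2,r2:78,r3:Add1,r4:90
cycle 12: - // r0:Mul2,r1:2,r2:78,r3:Add1,r4:90
cycle 13: - // r0:Mul2,r1:2,r2:78,r3:Add1,r4:90
cycle 14: CDB Mul2=1080 // r0:1080,r1:2,r2:78,r3:Add1,r4:90
cycle 15: - // r0:1080,r1:2,r2:78,r3:Add1,r4:90

STATUS = VALUE 78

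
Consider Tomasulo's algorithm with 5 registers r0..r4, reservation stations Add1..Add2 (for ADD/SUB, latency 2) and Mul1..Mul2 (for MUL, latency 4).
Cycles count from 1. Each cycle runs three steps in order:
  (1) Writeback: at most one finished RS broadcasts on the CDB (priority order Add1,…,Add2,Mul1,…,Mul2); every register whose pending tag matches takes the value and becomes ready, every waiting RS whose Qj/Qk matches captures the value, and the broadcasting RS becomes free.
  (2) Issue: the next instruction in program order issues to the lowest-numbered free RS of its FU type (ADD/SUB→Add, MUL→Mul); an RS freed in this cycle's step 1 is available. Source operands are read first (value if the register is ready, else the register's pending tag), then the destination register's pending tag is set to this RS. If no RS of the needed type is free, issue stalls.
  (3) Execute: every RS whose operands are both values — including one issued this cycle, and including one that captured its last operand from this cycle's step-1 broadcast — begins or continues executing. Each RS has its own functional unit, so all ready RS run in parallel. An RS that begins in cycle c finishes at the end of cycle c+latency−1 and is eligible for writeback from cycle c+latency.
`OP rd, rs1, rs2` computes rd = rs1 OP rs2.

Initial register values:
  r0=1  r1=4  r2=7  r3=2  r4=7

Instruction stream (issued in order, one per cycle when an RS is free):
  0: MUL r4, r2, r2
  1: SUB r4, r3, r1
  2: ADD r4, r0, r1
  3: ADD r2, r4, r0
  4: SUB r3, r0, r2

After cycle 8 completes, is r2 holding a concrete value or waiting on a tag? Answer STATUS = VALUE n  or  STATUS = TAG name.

STATUS = VALUE 6

cycle 1: issue MUL r4<-Mul1 // r0:1,r1:4,r2:7,r3:2,r4:Mul1
cycle 2: issue SUB r4<-Add1 // r0:1,r1:4,r2:7,r3:2,r4:Add1
cycle 3: issue ADD r4<-Add2 // r0:1,r1:4,r2:7,r3:2,r4:Add2
cycle 4: CDB Add1=-2; issue ADD r2<-Add1 // r0:1,r1:4,r2:Add1,r3:2,r4:Add2
cycle 5: CDB Add2=5; issue SUB r3<-Add2 // r0:1,r1:4,r2:Add1,r3:Add2,r4:5
cycle 6: CDB Mul1=49 // r0:1,r1:4,r2:Add1,r3:Add2,r4:5
cycle 7: CDB Add1=6 // r0:1,r1:4,r2:6,r3:Add2,r4:5
cycle 8: - // r0:1,r1:4,r2:6,r3:Add2,r4:5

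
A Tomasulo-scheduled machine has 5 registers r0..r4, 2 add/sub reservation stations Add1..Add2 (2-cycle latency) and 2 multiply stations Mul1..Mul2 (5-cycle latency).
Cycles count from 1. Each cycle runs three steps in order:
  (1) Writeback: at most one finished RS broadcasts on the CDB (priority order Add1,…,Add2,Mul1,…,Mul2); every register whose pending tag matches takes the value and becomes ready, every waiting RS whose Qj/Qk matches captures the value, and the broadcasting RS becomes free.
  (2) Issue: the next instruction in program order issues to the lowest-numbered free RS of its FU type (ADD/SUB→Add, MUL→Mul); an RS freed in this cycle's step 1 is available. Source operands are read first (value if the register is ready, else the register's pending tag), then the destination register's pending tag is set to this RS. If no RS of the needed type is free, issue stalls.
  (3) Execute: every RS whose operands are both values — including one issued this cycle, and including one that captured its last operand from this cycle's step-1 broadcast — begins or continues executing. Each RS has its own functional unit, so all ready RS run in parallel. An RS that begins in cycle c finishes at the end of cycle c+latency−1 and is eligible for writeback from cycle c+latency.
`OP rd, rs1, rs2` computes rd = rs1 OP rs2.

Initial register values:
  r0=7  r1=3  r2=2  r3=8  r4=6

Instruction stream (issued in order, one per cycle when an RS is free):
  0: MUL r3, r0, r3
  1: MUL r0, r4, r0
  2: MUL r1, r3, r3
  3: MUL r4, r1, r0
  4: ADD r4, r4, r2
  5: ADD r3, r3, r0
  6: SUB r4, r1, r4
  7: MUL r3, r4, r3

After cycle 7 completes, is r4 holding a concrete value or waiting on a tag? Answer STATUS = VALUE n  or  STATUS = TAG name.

cycle 1: issue MUL r3<-Mul1 // r0:7,r1:3,r2:2,r3:Mul1,r4:6
cycle 2: issue MUL r0<-Mul2 // r0:Mul2,r1:3,r2:2,r3:Mul1,r4:6
cycle 3: stall // r0:Mul2,r1:3,r2:2,r3:Mul1,r4:6
cycle 4: stall // r0:Mul2,r1:3,r2:2,r3:Mul1,r4:6
cycle 5: stall // r0:Mul2,r1:3,r2:2,r3:Mul1,r4:6
cycle 6: CDB Mul1=56; issue MUL r1<-Mul1 // r0:Mul2,r1:Mul1,r2:2,r3:56,r4:6
cycle 7: CDB Mul2=42; issue MUL r4<-Mul2 // r0:42,r1:Mul1,r2:2,r3:56,r4:Mul2

STATUS = TAG Mul2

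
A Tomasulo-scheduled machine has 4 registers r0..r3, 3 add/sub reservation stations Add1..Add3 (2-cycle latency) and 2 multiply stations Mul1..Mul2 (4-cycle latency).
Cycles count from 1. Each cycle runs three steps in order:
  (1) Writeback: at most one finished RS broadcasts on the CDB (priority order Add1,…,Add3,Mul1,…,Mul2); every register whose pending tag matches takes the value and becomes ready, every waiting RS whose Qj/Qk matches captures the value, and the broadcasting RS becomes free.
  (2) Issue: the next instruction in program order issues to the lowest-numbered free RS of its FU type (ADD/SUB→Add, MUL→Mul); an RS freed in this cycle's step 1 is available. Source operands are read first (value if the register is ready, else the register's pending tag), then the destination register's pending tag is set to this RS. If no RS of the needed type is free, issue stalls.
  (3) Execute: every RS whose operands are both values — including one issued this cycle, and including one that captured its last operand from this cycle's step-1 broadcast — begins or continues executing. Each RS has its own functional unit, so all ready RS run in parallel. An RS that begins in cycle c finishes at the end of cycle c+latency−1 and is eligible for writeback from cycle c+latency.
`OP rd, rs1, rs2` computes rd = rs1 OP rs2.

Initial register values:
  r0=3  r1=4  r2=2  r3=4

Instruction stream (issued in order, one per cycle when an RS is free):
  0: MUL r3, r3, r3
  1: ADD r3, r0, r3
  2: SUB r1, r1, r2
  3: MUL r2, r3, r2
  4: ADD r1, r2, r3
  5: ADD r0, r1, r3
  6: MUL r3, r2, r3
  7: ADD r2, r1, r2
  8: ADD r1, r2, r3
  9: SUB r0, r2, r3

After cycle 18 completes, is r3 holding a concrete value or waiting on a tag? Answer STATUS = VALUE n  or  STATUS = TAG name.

  c1: issue MUL r3<-Mul1  regs: r0:3,r1:4,r2:2,r3:Mul1
  c2: issue ADD r3<-Add1  regs: r0:3,r1:4,r2:2,r3:Add1
  c3: issue SUB r1<-Add2  regs: r0:3,r1:Add2,r2:2,r3:Add1
  c4: issue MUL r2<-Mul2  regs: r0:3,r1:Add2,r2:Mul2,r3:Add1
  c5: CDB Add2=2; issue ADD r1<-Add2  regs: r0:3,r1:Add2,r2:Mul2,r3:Add1
  c6: CDB Mul1=16; issue ADD r0<-Add3  regs: r0:Add3,r1:Add2,r2:Mul2,r3:Add1
  c7: issue MUL r3<-Mul1  regs: r0:Add3,r1:Add2,r2:Mul2,r3:Mul1
  c8: CDB Add1=19; issue ADD r2<-Add1  regs: r0:Add3,r1:Add2,r2:Add1,r3:Mul1
  c9: stall  regs: r0:Add3,r1:Add2,r2:Add1,r3:Mul1
  c10: stall  regs: r0:Add3,r1:Add2,r2:Add1,r3:Mul1
  c11: stall  regs: r0:Add3,r1:Add2,r2:Add1,r3:Mul1
  c12: CDB Mul2=38; stall  regs: r0:Add3,r1:Add2,r2:Add1,r3:Mul1
  c13: stall  regs: r0:Add3,r1:Add2,r2:Add1,r3:Mul1
  c14: CDB Add2=57; issue ADD r1<-Add2  regs: r0:Add3,r1:Add2,r2:Add1,r3:Mul1
  c15: stall  regs: r0:Add3,r1:Add2,r2:Add1,r3:Mul1
  c16: CDB Add1=95; issue SUB r0<-Add1  regs: r0:Add1,r1:Add2,r2:95,r3:Mul1
  c17: CDB Add3=76  regs: r0:Add1,r1:Add2,r2:95,r3:Mul1
  c18: CDB Mul1=722  regs: r0:Add1,r1:Add2,r2:95,r3:722

STATUS = VALUE 722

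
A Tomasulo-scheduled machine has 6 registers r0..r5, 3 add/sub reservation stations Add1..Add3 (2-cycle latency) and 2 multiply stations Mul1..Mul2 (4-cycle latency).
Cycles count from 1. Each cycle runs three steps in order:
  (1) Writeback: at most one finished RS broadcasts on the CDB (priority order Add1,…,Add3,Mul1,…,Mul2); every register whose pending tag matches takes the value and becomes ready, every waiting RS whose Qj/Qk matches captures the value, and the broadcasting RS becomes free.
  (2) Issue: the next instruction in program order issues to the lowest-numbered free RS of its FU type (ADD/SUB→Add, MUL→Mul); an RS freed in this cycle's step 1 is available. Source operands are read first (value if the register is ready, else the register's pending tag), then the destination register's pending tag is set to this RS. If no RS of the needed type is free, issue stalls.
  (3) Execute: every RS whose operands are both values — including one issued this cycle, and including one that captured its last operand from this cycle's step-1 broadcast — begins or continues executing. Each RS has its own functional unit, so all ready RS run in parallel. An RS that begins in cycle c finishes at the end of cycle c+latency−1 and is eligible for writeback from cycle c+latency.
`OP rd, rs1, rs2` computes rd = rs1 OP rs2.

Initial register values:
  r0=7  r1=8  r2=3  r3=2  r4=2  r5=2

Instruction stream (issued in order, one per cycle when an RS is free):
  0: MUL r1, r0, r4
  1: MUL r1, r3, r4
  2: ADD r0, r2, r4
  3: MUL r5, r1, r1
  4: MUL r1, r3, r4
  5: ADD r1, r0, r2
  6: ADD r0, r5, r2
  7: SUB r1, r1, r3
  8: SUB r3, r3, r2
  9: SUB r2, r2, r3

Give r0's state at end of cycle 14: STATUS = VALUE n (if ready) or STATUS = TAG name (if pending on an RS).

STATUS = VALUE 19

c1: issue MUL r1<-Mul1 | r0:7,r1:Mul1,r2:3,r3:2,r4:2,r5:2
c2: issue MUL r1<-Mul2 | r0:7,r1:Mul2,r2:3,r3:2,r4:2,r5:2
c3: issue ADD r0<-Add1 | r0:Add1,r1:Mul2,r2:3,r3:2,r4:2,r5:2
c4: stall | r0:Add1,r1:Mul2,r2:3,r3:2,r4:2,r5:2
c5: CDB Add1=5; stall | r0:5,r1:Mul2,r2:3,r3:2,r4:2,r5:2
c6: CDB Mul1=14; issue MUL r5<-Mul1 | r0:5,r1:Mul2,r2:3,r3:2,r4:2,r5:Mul1
c7: CDB Mul2=4; issue MUL r1<-Mul2 | r0:5,r1:Mul2,r2:3,r3:2,r4:2,r5:Mul1
c8: issue ADD r1<-Add1 | r0:5,r1:Add1,r2:3,r3:2,r4:2,r5:Mul1
c9: issue ADD r0<-Add2 | r0:Add2,r1:Add1,r2:3,r3:2,r4:2,r5:Mul1
c10: CDB Add1=8; issue SUB r1<-Add1 | r0:Add2,r1:Add1,r2:3,r3:2,r4:2,r5:Mul1
c11: CDB Mul1=16; issue SUB r3<-Add3 | r0:Add2,r1:Add1,r2:3,r3:Add3,r4:2,r5:16
c12: CDB Add1=6; issue SUB r2<-Add1 | r0:Add2,r1:6,r2:Add1,r3:Add3,r4:2,r5:16
c13: CDB Add2=19 | r0:19,r1:6,r2:Add1,r3:Add3,r4:2,r5:16
c14: CDB Add3=-1 | r0:19,r1:6,r2:Add1,r3:-1,r4:2,r5:16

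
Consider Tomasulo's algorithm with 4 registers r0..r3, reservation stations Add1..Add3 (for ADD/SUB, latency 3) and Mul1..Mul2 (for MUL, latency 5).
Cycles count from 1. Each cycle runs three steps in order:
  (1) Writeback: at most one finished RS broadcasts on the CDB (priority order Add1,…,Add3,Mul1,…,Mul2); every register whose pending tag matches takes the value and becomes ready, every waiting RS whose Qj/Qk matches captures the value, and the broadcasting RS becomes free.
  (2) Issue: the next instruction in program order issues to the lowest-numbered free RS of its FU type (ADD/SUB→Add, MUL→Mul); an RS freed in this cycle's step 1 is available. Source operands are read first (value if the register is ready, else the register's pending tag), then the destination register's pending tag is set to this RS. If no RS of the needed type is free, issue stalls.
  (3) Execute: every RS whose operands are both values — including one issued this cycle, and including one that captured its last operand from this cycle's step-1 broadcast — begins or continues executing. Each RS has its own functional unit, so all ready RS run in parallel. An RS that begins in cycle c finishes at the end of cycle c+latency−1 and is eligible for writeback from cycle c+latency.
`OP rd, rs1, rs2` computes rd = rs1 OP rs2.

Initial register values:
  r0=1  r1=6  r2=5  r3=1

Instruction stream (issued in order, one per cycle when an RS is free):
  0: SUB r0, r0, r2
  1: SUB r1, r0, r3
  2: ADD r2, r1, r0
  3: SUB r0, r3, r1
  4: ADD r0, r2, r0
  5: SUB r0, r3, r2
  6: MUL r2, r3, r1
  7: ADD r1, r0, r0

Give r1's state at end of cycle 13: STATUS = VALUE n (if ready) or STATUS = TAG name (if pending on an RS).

STATUS = TAG Add3

c1: issue SUB r0<-Add1 | r0:Add1,r1:6,r2:5,r3:1
c2: issue SUB r1<-Add2 | r0:Add1,r1:Add2,r2:5,r3:1
c3: issue ADD r2<-Add3 | r0:Add1,r1:Add2,r2:Add3,r3:1
c4: CDB Add1=-4; issue SUB r0<-Add1 | r0:Add1,r1:Add2,r2:Add3,r3:1
c5: stall | r0:Add1,r1:Add2,r2:Add3,r3:1
c6: stall | r0:Add1,r1:Add2,r2:Add3,r3:1
c7: CDB Add2=-5; issue ADD r0<-Add2 | r0:Add2,r1:-5,r2:Add3,r3:1
c8: stall | r0:Add2,r1:-5,r2:Add3,r3:1
c9: stall | r0:Add2,r1:-5,r2:Add3,r3:1
c10: CDB Add1=6; issue SUB r0<-Add1 | r0:Add1,r1:-5,r2:Add3,r3:1
c11: CDB Add3=-9; issue MUL r2<-Mul1 | r0:Add1,r1:-5,r2:Mul1,r3:1
c12: issue ADD r1<-Add3 | r0:Add1,r1:Add3,r2:Mul1,r3:1
c13: - | r0:Add1,r1:Add3,r2:Mul1,r3:1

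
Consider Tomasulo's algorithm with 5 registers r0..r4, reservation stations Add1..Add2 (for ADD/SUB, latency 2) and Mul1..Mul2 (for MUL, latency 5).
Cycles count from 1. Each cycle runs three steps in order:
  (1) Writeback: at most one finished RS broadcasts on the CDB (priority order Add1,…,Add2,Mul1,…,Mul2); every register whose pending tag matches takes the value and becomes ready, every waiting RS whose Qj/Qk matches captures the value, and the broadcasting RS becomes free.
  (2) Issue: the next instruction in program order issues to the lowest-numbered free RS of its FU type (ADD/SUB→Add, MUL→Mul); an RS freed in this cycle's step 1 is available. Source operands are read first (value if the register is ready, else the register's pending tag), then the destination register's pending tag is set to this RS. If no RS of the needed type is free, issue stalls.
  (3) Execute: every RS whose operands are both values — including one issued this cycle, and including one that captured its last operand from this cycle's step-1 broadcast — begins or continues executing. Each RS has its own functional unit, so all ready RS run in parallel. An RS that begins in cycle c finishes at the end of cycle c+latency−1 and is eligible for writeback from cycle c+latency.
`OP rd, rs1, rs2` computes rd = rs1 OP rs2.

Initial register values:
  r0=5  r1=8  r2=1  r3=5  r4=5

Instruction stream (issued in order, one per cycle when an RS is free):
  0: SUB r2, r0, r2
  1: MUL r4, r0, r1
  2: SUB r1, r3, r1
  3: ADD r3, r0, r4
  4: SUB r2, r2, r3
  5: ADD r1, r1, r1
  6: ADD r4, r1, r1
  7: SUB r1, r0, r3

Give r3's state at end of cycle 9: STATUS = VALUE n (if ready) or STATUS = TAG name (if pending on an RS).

STATUS = VALUE 45

cycle 1: issue SUB r2<-Add1 // r0:5,r1:8,r2:Add1,r3:5,r4:5
cycle 2: issue MUL r4<-Mul1 // r0:5,r1:8,r2:Add1,r3:5,r4:Mul1
cycle 3: CDB Add1=4; issue SUB r1<-Add1 // r0:5,r1:Add1,r2:4,r3:5,r4:Mul1
cycle 4: issue ADD r3<-Add2 // r0:5,r1:Add1,r2:4,r3:Add2,r4:Mul1
cycle 5: CDB Add1=-3; issue SUB r2<-Add1 // r0:5,r1:-3,r2:Add1,r3:Add2,r4:Mul1
cycle 6: stall // r0:5,r1:-3,r2:Add1,r3:Add2,r4:Mul1
cycle 7: CDB Mul1=40; stall // r0:5,r1:-3,r2:Add1,r3:Add2,r4:40
cycle 8: stall // r0:5,r1:-3,r2:Add1,r3:Add2,r4:40
cycle 9: CDB Add2=45; issue ADD r1<-Add2 // r0:5,r1:Add2,r2:Add1,r3:45,r4:40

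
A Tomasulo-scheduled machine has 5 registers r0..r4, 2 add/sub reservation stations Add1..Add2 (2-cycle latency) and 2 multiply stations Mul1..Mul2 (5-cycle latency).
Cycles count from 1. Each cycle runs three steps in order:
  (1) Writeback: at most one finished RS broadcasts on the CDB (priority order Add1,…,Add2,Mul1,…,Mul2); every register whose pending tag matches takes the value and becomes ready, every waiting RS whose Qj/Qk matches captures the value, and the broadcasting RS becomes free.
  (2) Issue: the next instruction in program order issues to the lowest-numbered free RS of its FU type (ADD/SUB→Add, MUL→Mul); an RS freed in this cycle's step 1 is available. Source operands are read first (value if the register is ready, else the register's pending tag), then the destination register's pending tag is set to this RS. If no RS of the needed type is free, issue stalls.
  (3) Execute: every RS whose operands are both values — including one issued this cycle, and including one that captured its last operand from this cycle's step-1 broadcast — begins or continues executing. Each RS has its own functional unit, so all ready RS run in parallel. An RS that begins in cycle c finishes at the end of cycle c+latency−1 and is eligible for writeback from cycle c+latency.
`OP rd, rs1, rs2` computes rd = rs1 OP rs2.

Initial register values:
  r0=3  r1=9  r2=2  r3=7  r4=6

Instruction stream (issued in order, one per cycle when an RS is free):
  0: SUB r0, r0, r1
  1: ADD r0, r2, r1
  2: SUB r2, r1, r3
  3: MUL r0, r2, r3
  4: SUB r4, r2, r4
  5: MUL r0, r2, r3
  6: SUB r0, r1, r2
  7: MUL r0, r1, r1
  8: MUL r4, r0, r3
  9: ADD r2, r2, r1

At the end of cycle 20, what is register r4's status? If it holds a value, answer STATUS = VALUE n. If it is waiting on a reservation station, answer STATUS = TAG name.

c1: issue SUB r0<-Add1 | r0:Add1,r1:9,r2:2,r3:7,r4:6
c2: issue ADD r0<-Add2 | r0:Add2,r1:9,r2:2,r3:7,r4:6
c3: CDB Add1=-6; issue SUB r2<-Add1 | r0:Add2,r1:9,r2:Add1,r3:7,r4:6
c4: CDB Add2=11; issue MUL r0<-Mul1 | r0:Mul1,r1:9,r2:Add1,r3:7,r4:6
c5: CDB Add1=2; issue SUB r4<-Add1 | r0:Mul1,r1:9,r2:2,r3:7,r4:Add1
c6: issue MUL r0<-Mul2 | r0:Mul2,r1:9,r2:2,r3:7,r4:Add1
c7: CDB Add1=-4; issue SUB r0<-Add1 | r0:Add1,r1:9,r2:2,r3:7,r4:-4
c8: stall | r0:Add1,r1:9,r2:2,r3:7,r4:-4
c9: CDB Add1=7; stall | r0:7,r1:9,r2:2,r3:7,r4:-4
c10: CDB Mul1=14; issue MUL r0<-Mul1 | r0:Mul1,r1:9,r2:2,r3:7,r4:-4
c11: CDB Mul2=14; issue MUL r4<-Mul2 | r0:Mul1,r1:9,r2:2,r3:7,r4:Mul2
c12: issue ADD r2<-Add1 | r0:Mul1,r1:9,r2:Add1,r3:7,r4:Mul2
c13: - | r0:Mul1,r1:9,r2:Add1,r3:7,r4:Mul2
c14: CDB Add1=11 | r0:Mul1,r1:9,r2:11,r3:7,r4:Mul2
c15: CDB Mul1=81 | r0:81,r1:9,r2:11,r3:7,r4:Mul2
c16: - | r0:81,r1:9,r2:11,r3:7,r4:Mul2
c17: - | r0:81,r1:9,r2:11,r3:7,r4:Mul2
c18: - | r0:81,r1:9,r2:11,r3:7,r4:Mul2
c19: - | r0:81,r1:9,r2:11,r3:7,r4:Mul2
c20: CDB Mul2=567 | r0:81,r1:9,r2:11,r3:7,r4:567

STATUS = VALUE 567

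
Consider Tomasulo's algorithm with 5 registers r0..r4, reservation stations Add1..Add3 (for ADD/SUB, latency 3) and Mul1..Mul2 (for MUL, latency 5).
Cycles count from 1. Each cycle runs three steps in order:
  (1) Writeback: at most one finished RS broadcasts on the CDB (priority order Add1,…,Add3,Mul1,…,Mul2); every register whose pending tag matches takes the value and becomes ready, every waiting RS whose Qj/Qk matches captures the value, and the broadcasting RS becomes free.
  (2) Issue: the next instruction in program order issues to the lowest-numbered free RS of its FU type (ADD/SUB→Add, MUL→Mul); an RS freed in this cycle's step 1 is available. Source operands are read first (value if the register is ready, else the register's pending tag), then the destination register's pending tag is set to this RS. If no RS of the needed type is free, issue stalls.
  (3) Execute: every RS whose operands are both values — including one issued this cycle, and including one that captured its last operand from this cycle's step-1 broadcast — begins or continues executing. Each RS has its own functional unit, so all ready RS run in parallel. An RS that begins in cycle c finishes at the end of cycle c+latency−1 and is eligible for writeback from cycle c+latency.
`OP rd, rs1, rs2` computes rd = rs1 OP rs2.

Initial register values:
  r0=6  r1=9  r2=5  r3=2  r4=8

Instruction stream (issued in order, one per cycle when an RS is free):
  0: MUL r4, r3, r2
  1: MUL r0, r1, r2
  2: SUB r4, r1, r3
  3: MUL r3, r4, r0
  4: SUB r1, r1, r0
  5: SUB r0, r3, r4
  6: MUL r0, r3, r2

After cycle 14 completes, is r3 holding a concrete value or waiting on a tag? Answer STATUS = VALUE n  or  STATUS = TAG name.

STATUS = VALUE 315

cycle 1: issue MUL r4<-Mul1 // r0:6,r1:9,r2:5,r3:2,r4:Mul1
cycle 2: issue MUL r0<-Mul2 // r0:Mul2,r1:9,r2:5,r3:2,r4:Mul1
cycle 3: issue SUB r4<-Add1 // r0:Mul2,r1:9,r2:5,r3:2,r4:Add1
cycle 4: stall // r0:Mul2,r1:9,r2:5,r3:2,r4:Add1
cycle 5: stall // r0:Mul2,r1:9,r2:5,r3:2,r4:Add1
cycle 6: CDB Add1=7; stall // r0:Mul2,r1:9,r2:5,r3:2,r4:7
cycle 7: CDB Mul1=10; issue MUL r3<-Mul1 // r0:Mul2,r1:9,r2:5,r3:Mul1,r4:7
cycle 8: CDB Mul2=45; issue SUB r1<-Add1 // r0:45,r1:Add1,r2:5,r3:Mul1,r4:7
cycle 9: issue SUB r0<-Add2 // r0:Add2,r1:Add1,r2:5,r3:Mul1,r4:7
cycle 10: issue MUL r0<-Mul2 // r0:Mul2,r1:Add1,r2:5,r3:Mul1,r4:7
cycle 11: CDB Add1=-36 // r0:Mul2,r1:-36,r2:5,r3:Mul1,r4:7
cycle 12: - // r0:Mul2,r1:-36,r2:5,r3:Mul1,r4:7
cycle 13: CDB Mul1=315 // r0:Mul2,r1:-36,r2:5,r3:315,r4:7
cycle 14: - // r0:Mul2,r1:-36,r2:5,r3:315,r4:7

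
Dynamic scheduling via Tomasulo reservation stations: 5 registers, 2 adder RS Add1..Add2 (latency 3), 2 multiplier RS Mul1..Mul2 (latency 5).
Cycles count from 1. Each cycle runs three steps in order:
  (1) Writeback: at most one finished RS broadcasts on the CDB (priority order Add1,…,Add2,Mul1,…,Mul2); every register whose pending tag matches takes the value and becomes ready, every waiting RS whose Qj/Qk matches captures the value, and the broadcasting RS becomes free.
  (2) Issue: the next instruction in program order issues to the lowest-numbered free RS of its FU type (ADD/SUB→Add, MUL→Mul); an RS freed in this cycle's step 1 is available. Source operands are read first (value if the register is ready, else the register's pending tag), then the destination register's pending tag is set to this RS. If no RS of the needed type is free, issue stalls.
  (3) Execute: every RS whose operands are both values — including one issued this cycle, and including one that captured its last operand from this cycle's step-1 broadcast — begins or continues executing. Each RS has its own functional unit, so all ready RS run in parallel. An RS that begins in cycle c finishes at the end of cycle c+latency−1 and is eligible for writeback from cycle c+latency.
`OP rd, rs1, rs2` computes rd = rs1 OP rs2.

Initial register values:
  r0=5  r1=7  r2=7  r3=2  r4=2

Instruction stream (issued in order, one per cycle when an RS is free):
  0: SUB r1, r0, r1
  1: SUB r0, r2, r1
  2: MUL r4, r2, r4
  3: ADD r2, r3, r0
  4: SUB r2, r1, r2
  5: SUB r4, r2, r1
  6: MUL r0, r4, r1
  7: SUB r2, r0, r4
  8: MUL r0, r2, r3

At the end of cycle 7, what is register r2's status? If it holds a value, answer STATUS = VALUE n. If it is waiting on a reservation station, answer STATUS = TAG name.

c1: issue SUB r1<-Add1 | r0:5,r1:Add1,r2:7,r3:2,r4:2
c2: issue SUB r0<-Add2 | r0:Add2,r1:Add1,r2:7,r3:2,r4:2
c3: issue MUL r4<-Mul1 | r0:Add2,r1:Add1,r2:7,r3:2,r4:Mul1
c4: CDB Add1=-2; issue ADD r2<-Add1 | r0:Add2,r1:-2,r2:Add1,r3:2,r4:Mul1
c5: stall | r0:Add2,r1:-2,r2:Add1,r3:2,r4:Mul1
c6: stall | r0:Add2,r1:-2,r2:Add1,r3:2,r4:Mul1
c7: CDB Add2=9; issue SUB r2<-Add2 | r0:9,r1:-2,r2:Add2,r3:2,r4:Mul1

STATUS = TAG Add2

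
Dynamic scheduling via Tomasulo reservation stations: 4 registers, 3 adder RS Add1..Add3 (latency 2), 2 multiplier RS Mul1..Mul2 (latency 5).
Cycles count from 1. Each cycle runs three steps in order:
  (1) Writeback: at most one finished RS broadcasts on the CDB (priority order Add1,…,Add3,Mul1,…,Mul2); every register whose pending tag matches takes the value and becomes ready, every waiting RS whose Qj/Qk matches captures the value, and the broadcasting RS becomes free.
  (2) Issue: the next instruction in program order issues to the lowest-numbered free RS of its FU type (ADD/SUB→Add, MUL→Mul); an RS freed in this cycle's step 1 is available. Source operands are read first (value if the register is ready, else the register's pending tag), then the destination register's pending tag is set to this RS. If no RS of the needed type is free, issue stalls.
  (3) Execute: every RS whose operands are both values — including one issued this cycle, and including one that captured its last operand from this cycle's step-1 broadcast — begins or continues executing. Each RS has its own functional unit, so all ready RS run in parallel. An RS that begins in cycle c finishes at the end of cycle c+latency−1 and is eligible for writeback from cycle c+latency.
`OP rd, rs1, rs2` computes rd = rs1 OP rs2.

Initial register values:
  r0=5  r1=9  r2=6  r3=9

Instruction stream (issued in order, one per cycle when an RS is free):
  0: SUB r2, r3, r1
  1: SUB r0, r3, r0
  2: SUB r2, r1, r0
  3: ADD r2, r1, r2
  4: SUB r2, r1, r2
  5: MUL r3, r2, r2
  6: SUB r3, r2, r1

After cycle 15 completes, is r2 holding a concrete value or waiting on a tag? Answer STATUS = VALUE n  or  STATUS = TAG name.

cycle 1: issue SUB r2<-Add1 // r0:5,r1:9,r2:Add1,r3:9
cycle 2: issue SUB r0<-Add2 // r0:Add2,r1:9,r2:Add1,r3:9
cycle 3: CDB Add1=0; issue SUB r2<-Add1 // r0:Add2,r1:9,r2:Add1,r3:9
cycle 4: CDB Add2=4; issue ADD r2<-Add2 // r0:4,r1:9,r2:Add2,r3:9
cycle 5: issue SUB r2<-Add3 // r0:4,r1:9,r2:Add3,r3:9
cycle 6: CDB Add1=5; issue MUL r3<-Mul1 // r0:4,r1:9,r2:Add3,r3:Mul1
cycle 7: issue SUB r3<-Add1 // r0:4,r1:9,r2:Add3,r3:Add1
cycle 8: CDB Add2=14 // r0:4,r1:9,r2:Add3,r3:Add1
cycle 9: - // r0:4,r1:9,r2:Add3,r3:Add1
cycle 10: CDB Add3=-5 // r0:4,r1:9,r2:-5,r3:Add1
cycle 11: - // r0:4,r1:9,r2:-5,r3:Add1
cycle 12: CDB Add1=-14 // r0:4,r1:9,r2:-5,r3:-14
cycle 13: - // r0:4,r1:9,r2:-5,r3:-14
cycle 14: - // r0:4,r1:9,r2:-5,r3:-14
cycle 15: CDB Mul1=25 // r0:4,r1:9,r2:-5,r3:-14

STATUS = VALUE -5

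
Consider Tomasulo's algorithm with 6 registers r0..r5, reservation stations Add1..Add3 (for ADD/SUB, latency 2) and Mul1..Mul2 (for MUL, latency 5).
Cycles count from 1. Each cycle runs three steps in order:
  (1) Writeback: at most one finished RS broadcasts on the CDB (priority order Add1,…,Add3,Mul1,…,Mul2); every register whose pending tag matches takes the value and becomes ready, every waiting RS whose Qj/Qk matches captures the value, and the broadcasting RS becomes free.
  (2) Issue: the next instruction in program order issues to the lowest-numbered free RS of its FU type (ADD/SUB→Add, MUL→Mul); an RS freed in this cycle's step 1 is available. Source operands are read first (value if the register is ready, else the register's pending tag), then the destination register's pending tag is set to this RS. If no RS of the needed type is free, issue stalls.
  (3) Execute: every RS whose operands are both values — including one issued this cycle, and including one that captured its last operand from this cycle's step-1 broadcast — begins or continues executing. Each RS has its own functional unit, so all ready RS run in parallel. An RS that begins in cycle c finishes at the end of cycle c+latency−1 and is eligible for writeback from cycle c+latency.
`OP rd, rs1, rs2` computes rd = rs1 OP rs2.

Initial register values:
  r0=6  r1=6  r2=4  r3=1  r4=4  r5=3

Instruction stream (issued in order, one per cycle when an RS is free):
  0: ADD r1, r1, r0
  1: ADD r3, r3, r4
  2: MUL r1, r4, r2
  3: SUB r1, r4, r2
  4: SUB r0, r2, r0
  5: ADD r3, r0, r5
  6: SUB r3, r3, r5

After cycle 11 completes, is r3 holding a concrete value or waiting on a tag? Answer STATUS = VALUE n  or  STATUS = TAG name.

STATUS = VALUE -2

c1: issue ADD r1<-Add1 | r0:6,r1:Add1,r2:4,r3:1,r4:4,r5:3
c2: issue ADD r3<-Add2 | r0:6,r1:Add1,r2:4,r3:Add2,r4:4,r5:3
c3: CDB Add1=12; issue MUL r1<-Mul1 | r0:6,r1:Mul1,r2:4,r3:Add2,r4:4,r5:3
c4: CDB Add2=5; issue SUB r1<-Add1 | r0:6,r1:Add1,r2:4,r3:5,r4:4,r5:3
c5: issue SUB r0<-Add2 | r0:Add2,r1:Add1,r2:4,r3:5,r4:4,r5:3
c6: CDB Add1=0; issue ADD r3<-Add1 | r0:Add2,r1:0,r2:4,r3:Add1,r4:4,r5:3
c7: CDB Add2=-2; issue SUB r3<-Add2 | r0:-2,r1:0,r2:4,r3:Add2,r4:4,r5:3
c8: CDB Mul1=16 | r0:-2,r1:0,r2:4,r3:Add2,r4:4,r5:3
c9: CDB Add1=1 | r0:-2,r1:0,r2:4,r3:Add2,r4:4,r5:3
c10: - | r0:-2,r1:0,r2:4,r3:Add2,r4:4,r5:3
c11: CDB Add2=-2 | r0:-2,r1:0,r2:4,r3:-2,r4:4,r5:3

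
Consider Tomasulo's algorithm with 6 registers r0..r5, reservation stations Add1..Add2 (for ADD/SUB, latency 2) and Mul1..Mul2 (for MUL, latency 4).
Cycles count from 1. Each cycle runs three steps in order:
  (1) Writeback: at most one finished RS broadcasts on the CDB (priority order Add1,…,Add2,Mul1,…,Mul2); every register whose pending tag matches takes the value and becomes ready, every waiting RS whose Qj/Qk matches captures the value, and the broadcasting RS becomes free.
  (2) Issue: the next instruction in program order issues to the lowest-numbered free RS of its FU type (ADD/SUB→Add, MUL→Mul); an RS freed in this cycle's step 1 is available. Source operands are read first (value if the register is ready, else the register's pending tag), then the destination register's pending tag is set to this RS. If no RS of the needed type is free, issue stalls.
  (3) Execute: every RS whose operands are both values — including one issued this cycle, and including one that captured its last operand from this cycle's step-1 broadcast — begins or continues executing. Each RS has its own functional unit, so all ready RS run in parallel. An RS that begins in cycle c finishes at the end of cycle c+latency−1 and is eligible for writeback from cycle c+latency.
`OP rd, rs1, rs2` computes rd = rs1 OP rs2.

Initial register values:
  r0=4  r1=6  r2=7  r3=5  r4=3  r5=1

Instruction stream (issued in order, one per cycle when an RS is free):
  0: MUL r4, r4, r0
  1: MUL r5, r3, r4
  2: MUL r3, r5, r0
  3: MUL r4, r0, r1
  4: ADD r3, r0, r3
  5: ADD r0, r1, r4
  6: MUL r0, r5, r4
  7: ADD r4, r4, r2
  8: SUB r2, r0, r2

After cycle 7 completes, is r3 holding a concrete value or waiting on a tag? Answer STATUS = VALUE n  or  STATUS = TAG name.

STATUS = TAG Mul1

  c1: issue MUL r4<-Mul1  regs: r0:4,r1:6,r2:7,r3:5,r4:Mul1,r5:1
  c2: issue MUL r5<-Mul2  regs: r0:4,r1:6,r2:7,r3:5,r4:Mul1,r5:Mul2
  c3: stall  regs: r0:4,r1:6,r2:7,r3:5,r4:Mul1,r5:Mul2
  c4: stall  regs: r0:4,r1:6,r2:7,r3:5,r4:Mul1,r5:Mul2
  c5: CDB Mul1=12; issue MUL r3<-Mul1  regs: r0:4,r1:6,r2:7,r3:Mul1,r4:12,r5:Mul2
  c6: stall  regs: r0:4,r1:6,r2:7,r3:Mul1,r4:12,r5:Mul2
  c7: stall  regs: r0:4,r1:6,r2:7,r3:Mul1,r4:12,r5:Mul2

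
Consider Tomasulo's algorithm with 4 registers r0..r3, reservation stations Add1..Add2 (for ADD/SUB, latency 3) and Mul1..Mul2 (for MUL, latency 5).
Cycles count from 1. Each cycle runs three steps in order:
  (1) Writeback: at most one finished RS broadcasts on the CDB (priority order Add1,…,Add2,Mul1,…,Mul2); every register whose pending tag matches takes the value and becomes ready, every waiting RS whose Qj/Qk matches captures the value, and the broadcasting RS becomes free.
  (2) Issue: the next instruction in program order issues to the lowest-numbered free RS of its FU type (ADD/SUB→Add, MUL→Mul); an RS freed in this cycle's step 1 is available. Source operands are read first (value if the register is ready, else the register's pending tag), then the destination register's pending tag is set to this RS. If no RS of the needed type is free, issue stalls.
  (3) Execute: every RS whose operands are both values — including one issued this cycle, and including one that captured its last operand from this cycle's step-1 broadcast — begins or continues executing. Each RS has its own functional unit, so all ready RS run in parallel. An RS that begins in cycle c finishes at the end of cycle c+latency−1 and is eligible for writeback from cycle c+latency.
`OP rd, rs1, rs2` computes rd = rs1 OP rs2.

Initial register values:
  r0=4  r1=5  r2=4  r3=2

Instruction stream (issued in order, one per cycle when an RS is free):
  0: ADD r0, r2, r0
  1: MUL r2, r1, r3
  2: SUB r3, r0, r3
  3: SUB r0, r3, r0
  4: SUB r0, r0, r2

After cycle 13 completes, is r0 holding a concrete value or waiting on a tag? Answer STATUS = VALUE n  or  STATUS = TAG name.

c1: issue ADD r0<-Add1 | r0:Add1,r1:5,r2:4,r3:2
c2: issue MUL r2<-Mul1 | r0:Add1,r1:5,r2:Mul1,r3:2
c3: issue SUB r3<-Add2 | r0:Add1,r1:5,r2:Mul1,r3:Add2
c4: CDB Add1=8; issue SUB r0<-Add1 | r0:Add1,r1:5,r2:Mul1,r3:Add2
c5: stall | r0:Add1,r1:5,r2:Mul1,r3:Add2
c6: stall | r0:Add1,r1:5,r2:Mul1,r3:Add2
c7: CDB Add2=6; issue SUB r0<-Add2 | r0:Add2,r1:5,r2:Mul1,r3:6
c8: CDB Mul1=10 | r0:Add2,r1:5,r2:10,r3:6
c9: - | r0:Add2,r1:5,r2:10,r3:6
c10: CDB Add1=-2 | r0:Add2,r1:5,r2:10,r3:6
c11: - | r0:Add2,r1:5,r2:10,r3:6
c12: - | r0:Add2,r1:5,r2:10,r3:6
c13: CDB Add2=-12 | r0:-12,r1:5,r2:10,r3:6

STATUS = VALUE -12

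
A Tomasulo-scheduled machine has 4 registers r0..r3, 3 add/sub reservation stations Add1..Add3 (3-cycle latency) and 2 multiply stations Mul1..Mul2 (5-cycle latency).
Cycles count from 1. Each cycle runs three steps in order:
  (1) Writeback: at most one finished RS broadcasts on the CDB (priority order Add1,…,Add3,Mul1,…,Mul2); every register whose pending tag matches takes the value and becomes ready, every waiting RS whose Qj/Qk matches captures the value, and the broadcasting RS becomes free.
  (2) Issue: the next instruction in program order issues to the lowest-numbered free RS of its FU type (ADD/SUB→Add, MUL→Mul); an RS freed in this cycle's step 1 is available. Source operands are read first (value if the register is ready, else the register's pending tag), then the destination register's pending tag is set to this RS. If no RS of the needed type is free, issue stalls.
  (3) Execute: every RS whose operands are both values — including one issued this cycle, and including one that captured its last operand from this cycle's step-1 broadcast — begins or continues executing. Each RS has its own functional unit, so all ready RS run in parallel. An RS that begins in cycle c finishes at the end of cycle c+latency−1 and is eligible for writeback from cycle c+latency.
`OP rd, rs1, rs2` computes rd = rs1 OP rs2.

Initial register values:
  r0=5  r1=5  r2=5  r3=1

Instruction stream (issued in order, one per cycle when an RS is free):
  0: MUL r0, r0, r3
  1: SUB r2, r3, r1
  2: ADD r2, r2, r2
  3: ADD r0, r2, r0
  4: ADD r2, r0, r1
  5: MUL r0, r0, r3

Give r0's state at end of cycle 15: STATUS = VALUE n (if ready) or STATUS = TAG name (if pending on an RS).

STATUS = TAG Mul1

c1: issue MUL r0<-Mul1 | r0:Mul1,r1:5,r2:5,r3:1
c2: issue SUB r2<-Add1 | r0:Mul1,r1:5,r2:Add1,r3:1
c3: issue ADD r2<-Add2 | r0:Mul1,r1:5,r2:Add2,r3:1
c4: issue ADD r0<-Add3 | r0:Add3,r1:5,r2:Add2,r3:1
c5: CDB Add1=-4; issue ADD r2<-Add1 | r0:Add3,r1:5,r2:Add1,r3:1
c6: CDB Mul1=5; issue MUL r0<-Mul1 | r0:Mul1,r1:5,r2:Add1,r3:1
c7: - | r0:Mul1,r1:5,r2:Add1,r3:1
c8: CDB Add2=-8 | r0:Mul1,r1:5,r2:Add1,r3:1
c9: - | r0:Mul1,r1:5,r2:Add1,r3:1
c10: - | r0:Mul1,r1:5,r2:Add1,r3:1
c11: CDB Add3=-3 | r0:Mul1,r1:5,r2:Add1,r3:1
c12: - | r0:Mul1,r1:5,r2:Add1,r3:1
c13: - | r0:Mul1,r1:5,r2:Add1,r3:1
c14: CDB Add1=2 | r0:Mul1,r1:5,r2:2,r3:1
c15: - | r0:Mul1,r1:5,r2:2,r3:1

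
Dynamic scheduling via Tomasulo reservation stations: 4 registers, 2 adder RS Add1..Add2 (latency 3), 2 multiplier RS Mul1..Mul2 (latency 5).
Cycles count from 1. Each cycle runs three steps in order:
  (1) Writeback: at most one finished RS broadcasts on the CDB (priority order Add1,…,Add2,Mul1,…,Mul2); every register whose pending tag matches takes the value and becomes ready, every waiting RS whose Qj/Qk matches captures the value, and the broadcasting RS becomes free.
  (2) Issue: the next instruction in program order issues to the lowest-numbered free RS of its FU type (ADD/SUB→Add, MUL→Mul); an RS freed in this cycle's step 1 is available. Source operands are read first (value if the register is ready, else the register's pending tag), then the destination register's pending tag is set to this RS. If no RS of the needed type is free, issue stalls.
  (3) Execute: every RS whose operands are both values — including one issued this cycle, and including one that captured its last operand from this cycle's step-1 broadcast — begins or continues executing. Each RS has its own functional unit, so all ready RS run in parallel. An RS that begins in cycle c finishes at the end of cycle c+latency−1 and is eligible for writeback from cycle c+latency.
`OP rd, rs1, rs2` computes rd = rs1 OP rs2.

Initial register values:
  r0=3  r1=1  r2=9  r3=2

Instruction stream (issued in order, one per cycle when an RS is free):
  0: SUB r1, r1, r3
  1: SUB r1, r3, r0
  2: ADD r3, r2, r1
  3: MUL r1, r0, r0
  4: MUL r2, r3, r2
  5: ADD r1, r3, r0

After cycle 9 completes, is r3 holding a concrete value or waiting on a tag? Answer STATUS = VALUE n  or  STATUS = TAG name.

  c1: issue SUB r1<-Add1  regs: r0:3,r1:Add1,r2:9,r3:2
  c2: issue SUB r1<-Add2  regs: r0:3,r1:Add2,r2:9,r3:2
  c3: stall  regs: r0:3,r1:Add2,r2:9,r3:2
  c4: CDB Add1=-1; issue ADD r3<-Add1  regs: r0:3,r1:Add2,r2:9,r3:Add1
  c5: CDB Add2=-1; issue MUL r1<-Mul1  regs: r0:3,r1:Mul1,r2:9,r3:Add1
  c6: issue MUL r2<-Mul2  regs: r0:3,r1:Mul1,r2:Mul2,r3:Add1
  c7: issue ADD r1<-Add2  regs: r0:3,r1:Add2,r2:Mul2,r3:Add1
  c8: CDB Add1=8  regs: r0:3,r1:Add2,r2:Mul2,r3:8
  c9: -  regs: r0:3,r1:Add2,r2:Mul2,r3:8

STATUS = VALUE 8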